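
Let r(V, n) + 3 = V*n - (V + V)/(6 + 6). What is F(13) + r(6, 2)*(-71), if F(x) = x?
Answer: -555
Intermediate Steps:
r(V, n) = -3 - V/6 + V*n (r(V, n) = -3 + (V*n - (V + V)/(6 + 6)) = -3 + (V*n - 2*V/12) = -3 + (V*n - V/6) = -3 + (-V/6 + V*n) = -3 - V/6 + V*n)
F(13) + r(6, 2)*(-71) = 13 + (-3 - ⅙*6 + 6*2)*(-71) = 13 + (-3 - 1 + 12)*(-71) = 13 + 8*(-71) = 13 - 568 = -555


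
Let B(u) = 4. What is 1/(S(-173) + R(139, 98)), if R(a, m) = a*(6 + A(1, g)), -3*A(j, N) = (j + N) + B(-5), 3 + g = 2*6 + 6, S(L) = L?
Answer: -3/797 ≈ -0.0037641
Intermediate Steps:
g = 15 (g = -3 + (2*6 + 6) = -3 + (12 + 6) = -3 + 18 = 15)
A(j, N) = -4/3 - N/3 - j/3 (A(j, N) = -((j + N) + 4)/3 = -((N + j) + 4)/3 = -(4 + N + j)/3 = -4/3 - N/3 - j/3)
R(a, m) = -2*a/3 (R(a, m) = a*(6 + (-4/3 - ⅓*15 - ⅓*1)) = a*(6 + (-4/3 - 5 - ⅓)) = a*(6 - 20/3) = a*(-⅔) = -2*a/3)
1/(S(-173) + R(139, 98)) = 1/(-173 - ⅔*139) = 1/(-173 - 278/3) = 1/(-797/3) = -3/797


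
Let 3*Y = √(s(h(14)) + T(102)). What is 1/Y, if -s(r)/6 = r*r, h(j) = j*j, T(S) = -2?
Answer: -3*I*√230498/230498 ≈ -0.0062487*I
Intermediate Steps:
h(j) = j²
s(r) = -6*r² (s(r) = -6*r*r = -6*r²)
Y = I*√230498/3 (Y = √(-6*(14²)² - 2)/3 = √(-6*196² - 2)/3 = √(-6*38416 - 2)/3 = √(-230496 - 2)/3 = √(-230498)/3 = (I*√230498)/3 = I*√230498/3 ≈ 160.03*I)
1/Y = 1/(I*√230498/3) = -3*I*√230498/230498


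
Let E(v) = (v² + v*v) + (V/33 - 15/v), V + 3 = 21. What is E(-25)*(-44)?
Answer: -275252/5 ≈ -55050.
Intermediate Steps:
V = 18 (V = -3 + 21 = 18)
E(v) = 6/11 - 15/v + 2*v² (E(v) = (v² + v*v) + (18/33 - 15/v) = (v² + v²) + (18*(1/33) - 15/v) = 2*v² + (6/11 - 15/v) = 6/11 - 15/v + 2*v²)
E(-25)*(-44) = (6/11 - 15/(-25) + 2*(-25)²)*(-44) = (6/11 - 15*(-1/25) + 2*625)*(-44) = (6/11 + ⅗ + 1250)*(-44) = (68813/55)*(-44) = -275252/5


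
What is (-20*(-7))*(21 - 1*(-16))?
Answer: 5180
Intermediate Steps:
(-20*(-7))*(21 - 1*(-16)) = 140*(21 + 16) = 140*37 = 5180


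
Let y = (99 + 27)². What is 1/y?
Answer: 1/15876 ≈ 6.2988e-5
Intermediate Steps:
y = 15876 (y = 126² = 15876)
1/y = 1/15876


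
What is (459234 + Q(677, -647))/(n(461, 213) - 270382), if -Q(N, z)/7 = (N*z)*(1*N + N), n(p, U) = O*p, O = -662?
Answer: -1038000829/143891 ≈ -7213.8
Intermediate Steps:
n(p, U) = -662*p
Q(N, z) = -14*z*N² (Q(N, z) = -7*N*z*(1*N + N) = -7*N*z*(N + N) = -7*N*z*2*N = -14*z*N²)
(459234 + Q(677, -647))/(n(461, 213) - 270382) = (459234 - 14*(-647)*677²)/(-662*461 - 270382) = (459234 - 14*(-647)*458329)/(-305182 - 270382) = (459234 + 4151544082)/(-575564) = 4152003316*(-1/575564) = -1038000829/143891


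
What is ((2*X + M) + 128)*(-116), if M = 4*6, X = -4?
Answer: -16704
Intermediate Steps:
M = 24
((2*X + M) + 128)*(-116) = ((2*(-4) + 24) + 128)*(-116) = ((-8 + 24) + 128)*(-116) = (16 + 128)*(-116) = 144*(-116) = -16704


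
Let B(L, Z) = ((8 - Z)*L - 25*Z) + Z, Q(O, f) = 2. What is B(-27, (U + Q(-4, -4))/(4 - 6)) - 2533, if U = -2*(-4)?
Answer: -2764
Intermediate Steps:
U = 8
B(L, Z) = -24*Z + L*(8 - Z) (B(L, Z) = (L*(8 - Z) - 25*Z) + Z = (-25*Z + L*(8 - Z)) + Z = -24*Z + L*(8 - Z))
B(-27, (U + Q(-4, -4))/(4 - 6)) - 2533 = (-24*(8 + 2)/(4 - 6) + 8*(-27) - 1*(-27)*(8 + 2)/(4 - 6)) - 2533 = (-240/(-2) - 216 - 1*(-27)*10/(-2)) - 2533 = (-240*(-1)/2 - 216 - 1*(-27)*10*(-½)) - 2533 = (-24*(-5) - 216 - 1*(-27)*(-5)) - 2533 = (120 - 216 - 135) - 2533 = -231 - 2533 = -2764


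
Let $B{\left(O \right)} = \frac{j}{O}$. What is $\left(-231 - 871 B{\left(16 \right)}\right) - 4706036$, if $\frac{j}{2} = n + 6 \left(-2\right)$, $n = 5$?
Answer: $- \frac{37644039}{8} \approx -4.7055 \cdot 10^{6}$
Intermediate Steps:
$j = -14$ ($j = 2 \left(5 + 6 \left(-2\right)\right) = 2 \left(5 - 12\right) = 2 \left(-7\right) = -14$)
$B{\left(O \right)} = - \frac{14}{O}$
$\left(-231 - 871 B{\left(16 \right)}\right) - 4706036 = \left(-231 - 871 \left(- \frac{14}{16}\right)\right) - 4706036 = \left(-231 - 871 \left(\left(-14\right) \frac{1}{16}\right)\right) - 4706036 = \left(-231 - - \frac{6097}{8}\right) - 4706036 = \left(-231 + \frac{6097}{8}\right) - 4706036 = \frac{4249}{8} - 4706036 = - \frac{37644039}{8}$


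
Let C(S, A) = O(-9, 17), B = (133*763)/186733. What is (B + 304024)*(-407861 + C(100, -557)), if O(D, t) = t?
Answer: -23153881008216924/186733 ≈ -1.2399e+11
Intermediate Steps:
B = 101479/186733 (B = 101479*(1/186733) = 101479/186733 ≈ 0.54344)
C(S, A) = 17
(B + 304024)*(-407861 + C(100, -557)) = (101479/186733 + 304024)*(-407861 + 17) = (56771415071/186733)*(-407844) = -23153881008216924/186733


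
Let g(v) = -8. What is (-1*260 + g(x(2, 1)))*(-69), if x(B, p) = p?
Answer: 18492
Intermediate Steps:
(-1*260 + g(x(2, 1)))*(-69) = (-1*260 - 8)*(-69) = (-260 - 8)*(-69) = -268*(-69) = 18492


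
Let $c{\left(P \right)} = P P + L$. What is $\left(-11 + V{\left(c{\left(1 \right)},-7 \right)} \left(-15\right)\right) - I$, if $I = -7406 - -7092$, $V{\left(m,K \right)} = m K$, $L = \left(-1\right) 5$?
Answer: $-117$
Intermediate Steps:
$L = -5$
$c{\left(P \right)} = -5 + P^{2}$ ($c{\left(P \right)} = P P - 5 = P^{2} - 5 = -5 + P^{2}$)
$V{\left(m,K \right)} = K m$
$I = -314$ ($I = -7406 + 7092 = -314$)
$\left(-11 + V{\left(c{\left(1 \right)},-7 \right)} \left(-15\right)\right) - I = \left(-11 + - 7 \left(-5 + 1^{2}\right) \left(-15\right)\right) - -314 = \left(-11 + - 7 \left(-5 + 1\right) \left(-15\right)\right) + 314 = \left(-11 + \left(-7\right) \left(-4\right) \left(-15\right)\right) + 314 = \left(-11 + 28 \left(-15\right)\right) + 314 = \left(-11 - 420\right) + 314 = -431 + 314 = -117$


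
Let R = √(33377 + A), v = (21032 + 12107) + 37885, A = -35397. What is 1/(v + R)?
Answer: 17756/1261102649 - I*√505/2522205298 ≈ 1.408e-5 - 8.9098e-9*I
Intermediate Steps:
v = 71024 (v = 33139 + 37885 = 71024)
R = 2*I*√505 (R = √(33377 - 35397) = √(-2020) = 2*I*√505 ≈ 44.944*I)
1/(v + R) = 1/(71024 + 2*I*√505)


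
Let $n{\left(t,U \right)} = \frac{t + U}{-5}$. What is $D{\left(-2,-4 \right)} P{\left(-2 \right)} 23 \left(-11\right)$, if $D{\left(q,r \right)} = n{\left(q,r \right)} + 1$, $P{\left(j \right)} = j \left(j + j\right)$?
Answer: $- \frac{22264}{5} \approx -4452.8$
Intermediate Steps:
$P{\left(j \right)} = 2 j^{2}$ ($P{\left(j \right)} = j 2 j = 2 j^{2}$)
$n{\left(t,U \right)} = - \frac{U}{5} - \frac{t}{5}$ ($n{\left(t,U \right)} = \left(U + t\right) \left(- \frac{1}{5}\right) = - \frac{U}{5} - \frac{t}{5}$)
$D{\left(q,r \right)} = 1 - \frac{q}{5} - \frac{r}{5}$ ($D{\left(q,r \right)} = \left(- \frac{r}{5} - \frac{q}{5}\right) + 1 = \left(- \frac{q}{5} - \frac{r}{5}\right) + 1 = 1 - \frac{q}{5} - \frac{r}{5}$)
$D{\left(-2,-4 \right)} P{\left(-2 \right)} 23 \left(-11\right) = \left(1 - - \frac{2}{5} - - \frac{4}{5}\right) 2 \left(-2\right)^{2} \cdot 23 \left(-11\right) = \left(1 + \frac{2}{5} + \frac{4}{5}\right) 2 \cdot 4 \cdot 23 \left(-11\right) = \frac{11 \cdot 8 \cdot 23 \left(-11\right)}{5} = \frac{11 \cdot 184 \left(-11\right)}{5} = \frac{11}{5} \left(-2024\right) = - \frac{22264}{5}$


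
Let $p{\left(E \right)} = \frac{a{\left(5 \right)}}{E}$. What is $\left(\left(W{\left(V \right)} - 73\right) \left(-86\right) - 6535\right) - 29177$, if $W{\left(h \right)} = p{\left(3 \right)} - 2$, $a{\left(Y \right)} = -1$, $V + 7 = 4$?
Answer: $- \frac{87700}{3} \approx -29233.0$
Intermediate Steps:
$V = -3$ ($V = -7 + 4 = -3$)
$p{\left(E \right)} = - \frac{1}{E}$
$W{\left(h \right)} = - \frac{7}{3}$ ($W{\left(h \right)} = - \frac{1}{3} - 2 = - \frac{7}{3}$)
$\left(\left(W{\left(V \right)} - 73\right) \left(-86\right) - 6535\right) - 29177 = \left(\left(- \frac{7}{3} - 73\right) \left(-86\right) - 6535\right) - 29177 = \left(\left(- \frac{226}{3}\right) \left(-86\right) - 6535\right) - 29177 = \left(\frac{19436}{3} - 6535\right) - 29177 = - \frac{169}{3} - 29177 = - \frac{87700}{3}$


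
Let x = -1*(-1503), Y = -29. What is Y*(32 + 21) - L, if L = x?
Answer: -3040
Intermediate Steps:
x = 1503
L = 1503
Y*(32 + 21) - L = -29*(32 + 21) - 1*1503 = -29*53 - 1503 = -1537 - 1503 = -3040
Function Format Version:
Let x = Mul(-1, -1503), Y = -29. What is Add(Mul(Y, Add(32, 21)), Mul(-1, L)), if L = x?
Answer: -3040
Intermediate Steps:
x = 1503
L = 1503
Add(Mul(Y, Add(32, 21)), Mul(-1, L)) = Add(Mul(-29, Add(32, 21)), Mul(-1, 1503)) = Add(Mul(-29, 53), -1503) = Add(-1537, -1503) = -3040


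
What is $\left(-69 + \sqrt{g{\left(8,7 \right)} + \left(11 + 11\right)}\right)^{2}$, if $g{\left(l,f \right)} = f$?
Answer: $\left(69 - \sqrt{29}\right)^{2} \approx 4046.8$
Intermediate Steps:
$\left(-69 + \sqrt{g{\left(8,7 \right)} + \left(11 + 11\right)}\right)^{2} = \left(-69 + \sqrt{7 + \left(11 + 11\right)}\right)^{2} = \left(-69 + \sqrt{7 + 22}\right)^{2} = \left(-69 + \sqrt{29}\right)^{2}$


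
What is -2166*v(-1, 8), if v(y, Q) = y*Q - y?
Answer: 15162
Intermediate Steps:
v(y, Q) = -y + Q*y (v(y, Q) = Q*y - y = -y + Q*y)
-2166*v(-1, 8) = -(-2166)*(-1 + 8) = -(-2166)*7 = -2166*(-7) = 15162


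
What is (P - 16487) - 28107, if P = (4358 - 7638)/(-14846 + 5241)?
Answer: -85664418/1921 ≈ -44594.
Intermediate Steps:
P = 656/1921 (P = -3280/(-9605) = -3280*(-1/9605) = 656/1921 ≈ 0.34149)
(P - 16487) - 28107 = (656/1921 - 16487) - 28107 = -31670871/1921 - 28107 = -85664418/1921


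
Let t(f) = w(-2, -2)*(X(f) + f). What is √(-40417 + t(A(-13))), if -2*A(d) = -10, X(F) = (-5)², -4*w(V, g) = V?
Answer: I*√40402 ≈ 201.0*I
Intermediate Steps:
w(V, g) = -V/4
X(F) = 25
A(d) = 5 (A(d) = -½*(-10) = 5)
t(f) = 25/2 + f/2 (t(f) = (-¼*(-2))*(25 + f) = (25 + f)/2 = 25/2 + f/2)
√(-40417 + t(A(-13))) = √(-40417 + (25/2 + (½)*5)) = √(-40417 + (25/2 + 5/2)) = √(-40417 + 15) = √(-40402) = I*√40402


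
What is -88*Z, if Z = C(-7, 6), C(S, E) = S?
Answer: 616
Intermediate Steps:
Z = -7
-88*Z = -88*(-7) = 616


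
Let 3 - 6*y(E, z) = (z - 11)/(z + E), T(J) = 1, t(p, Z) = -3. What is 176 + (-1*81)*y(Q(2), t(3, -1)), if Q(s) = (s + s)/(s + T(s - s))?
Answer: 2489/10 ≈ 248.90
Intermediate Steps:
Q(s) = 2*s/(1 + s) (Q(s) = (s + s)/(s + 1) = (2*s)/(1 + s) = 2*s/(1 + s))
y(E, z) = ½ - (-11 + z)/(6*(E + z)) (y(E, z) = ½ - (z - 11)/(6*(z + E)) = ½ - (-11 + z)/(6*(E + z)))
176 + (-1*81)*y(Q(2), t(3, -1)) = 176 + (-1*81)*((11/6 + (2*2/(1 + 2))/2 + (⅓)*(-3))/(2*2/(1 + 2) - 3)) = 176 - 81*(11/6 + (2*2/3)/2 - 1)/(2*2/3 - 3) = 176 - 81*(11/6 + (2*2*(⅓))/2 - 1)/(2*2*(⅓) - 3) = 176 - 81*(11/6 + (½)*(4/3) - 1)/(4/3 - 3) = 176 - 81*(11/6 + ⅔ - 1)/(-5/3) = 176 - (-243)*3/(5*2) = 176 - 81*(-9/10) = 176 + 729/10 = 2489/10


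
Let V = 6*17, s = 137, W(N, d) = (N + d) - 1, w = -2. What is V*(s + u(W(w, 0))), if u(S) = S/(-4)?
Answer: 28101/2 ≈ 14051.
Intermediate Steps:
W(N, d) = -1 + N + d
u(S) = -S/4 (u(S) = S*(-¼) = -S/4)
V = 102
V*(s + u(W(w, 0))) = 102*(137 - (-1 - 2 + 0)/4) = 102*(137 - ¼*(-3)) = 102*(137 + ¾) = 102*(551/4) = 28101/2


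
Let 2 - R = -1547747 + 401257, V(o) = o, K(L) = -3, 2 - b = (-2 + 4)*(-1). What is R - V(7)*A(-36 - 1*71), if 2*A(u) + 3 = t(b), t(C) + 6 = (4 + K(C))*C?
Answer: 2293019/2 ≈ 1.1465e+6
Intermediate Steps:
b = 4 (b = 2 - (-2 + 4)*(-1) = 2 - 2*(-1) = 2 - 1*(-2) = 2 + 2 = 4)
t(C) = -6 + C (t(C) = -6 + (4 - 3)*C = -6 + 1*C = -6 + C)
A(u) = -5/2 (A(u) = -3/2 + (-6 + 4)/2 = -3/2 + (1/2)*(-2) = -3/2 - 1 = -5/2)
R = 1146492 (R = 2 - (-1547747 + 401257) = 2 - 1*(-1146490) = 2 + 1146490 = 1146492)
R - V(7)*A(-36 - 1*71) = 1146492 - 7*(-5)/2 = 1146492 - 1*(-35/2) = 1146492 + 35/2 = 2293019/2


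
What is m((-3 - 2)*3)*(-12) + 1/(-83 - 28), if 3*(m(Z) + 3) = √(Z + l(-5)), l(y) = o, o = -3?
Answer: 3995/111 - 12*I*√2 ≈ 35.991 - 16.971*I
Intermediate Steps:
l(y) = -3
m(Z) = -3 + √(-3 + Z)/3 (m(Z) = -3 + √(Z - 3)/3 = -3 + √(-3 + Z)/3)
m((-3 - 2)*3)*(-12) + 1/(-83 - 28) = (-3 + √(-3 + (-3 - 2)*3)/3)*(-12) + 1/(-83 - 28) = (-3 + √(-3 - 5*3)/3)*(-12) + 1/(-111) = (-3 + √(-3 - 15)/3)*(-12) - 1/111 = (-3 + √(-18)/3)*(-12) - 1/111 = (-3 + (3*I*√2)/3)*(-12) - 1/111 = (-3 + I*√2)*(-12) - 1/111 = (36 - 12*I*√2) - 1/111 = 3995/111 - 12*I*√2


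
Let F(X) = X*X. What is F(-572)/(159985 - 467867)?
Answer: -163592/153941 ≈ -1.0627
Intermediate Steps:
F(X) = X²
F(-572)/(159985 - 467867) = (-572)²/(159985 - 467867) = 327184/(-307882) = 327184*(-1/307882) = -163592/153941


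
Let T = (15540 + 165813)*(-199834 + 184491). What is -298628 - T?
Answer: 2782200451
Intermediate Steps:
T = -2782499079 (T = 181353*(-15343) = -2782499079)
-298628 - T = -298628 - 1*(-2782499079) = -298628 + 2782499079 = 2782200451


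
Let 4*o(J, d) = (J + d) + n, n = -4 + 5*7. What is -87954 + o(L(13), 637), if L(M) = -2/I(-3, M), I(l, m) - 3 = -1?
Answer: -351149/4 ≈ -87787.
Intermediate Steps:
n = 31 (n = -4 + 35 = 31)
I(l, m) = 2 (I(l, m) = 3 - 1 = 2)
L(M) = -1 (L(M) = -2/2 = -2*½ = -1)
o(J, d) = 31/4 + J/4 + d/4 (o(J, d) = ((J + d) + 31)/4 = (31 + J + d)/4 = 31/4 + J/4 + d/4)
-87954 + o(L(13), 637) = -87954 + (31/4 + (¼)*(-1) + (¼)*637) = -87954 + (31/4 - ¼ + 637/4) = -87954 + 667/4 = -351149/4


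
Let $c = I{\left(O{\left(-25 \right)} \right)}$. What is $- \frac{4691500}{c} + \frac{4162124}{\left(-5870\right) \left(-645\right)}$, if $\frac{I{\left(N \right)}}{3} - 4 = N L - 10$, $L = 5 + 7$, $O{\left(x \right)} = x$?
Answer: $\frac{1480545296236}{289640475} \approx 5111.7$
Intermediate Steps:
$L = 12$
$I{\left(N \right)} = -18 + 36 N$ ($I{\left(N \right)} = 12 + 3 \left(N 12 - 10\right) = 12 + 3 \left(12 N - 10\right) = 12 + 3 \left(-10 + 12 N\right) = 12 + \left(-30 + 36 N\right) = -18 + 36 N$)
$c = -918$ ($c = -18 + 36 \left(-25\right) = -18 - 900 = -918$)
$- \frac{4691500}{c} + \frac{4162124}{\left(-5870\right) \left(-645\right)} = - \frac{4691500}{-918} + \frac{4162124}{\left(-5870\right) \left(-645\right)} = \left(-4691500\right) \left(- \frac{1}{918}\right) + \frac{4162124}{3786150} = \frac{2345750}{459} + 4162124 \cdot \frac{1}{3786150} = \frac{2345750}{459} + \frac{2081062}{1893075} = \frac{1480545296236}{289640475}$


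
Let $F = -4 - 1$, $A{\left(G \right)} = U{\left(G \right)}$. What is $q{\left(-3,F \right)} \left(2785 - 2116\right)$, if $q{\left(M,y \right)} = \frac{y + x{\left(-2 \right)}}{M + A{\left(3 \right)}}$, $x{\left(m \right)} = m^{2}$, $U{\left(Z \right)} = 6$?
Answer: $-223$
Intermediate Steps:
$A{\left(G \right)} = 6$
$F = -5$ ($F = -4 - 1 = -5$)
$q{\left(M,y \right)} = \frac{4 + y}{6 + M}$ ($q{\left(M,y \right)} = \frac{y + \left(-2\right)^{2}}{M + 6} = \frac{y + 4}{6 + M} = \frac{4 + y}{6 + M}$)
$q{\left(-3,F \right)} \left(2785 - 2116\right) = \frac{4 - 5}{6 - 3} \left(2785 - 2116\right) = \frac{1}{3} \left(-1\right) 669 = \left(- \frac{1}{3}\right) 669 = -223$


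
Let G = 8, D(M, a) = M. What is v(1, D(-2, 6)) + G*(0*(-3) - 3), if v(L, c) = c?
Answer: -26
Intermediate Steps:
v(1, D(-2, 6)) + G*(0*(-3) - 3) = -2 + 8*(0*(-3) - 3) = -2 + 8*(0 - 3) = -2 + 8*(-3) = -2 - 24 = -26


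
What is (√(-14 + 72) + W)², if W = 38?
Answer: (38 + √58)² ≈ 2080.8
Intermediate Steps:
(√(-14 + 72) + W)² = (√(-14 + 72) + 38)² = (√58 + 38)² = (38 + √58)²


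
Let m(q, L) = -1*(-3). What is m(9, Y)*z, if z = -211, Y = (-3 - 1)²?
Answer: -633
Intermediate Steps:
Y = 16 (Y = (-4)² = 16)
m(q, L) = 3
m(9, Y)*z = 3*(-211) = -633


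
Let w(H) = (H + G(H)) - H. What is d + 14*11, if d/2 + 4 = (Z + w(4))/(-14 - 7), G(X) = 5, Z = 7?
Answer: 1014/7 ≈ 144.86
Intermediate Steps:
w(H) = 5 (w(H) = (H + 5) - H = (5 + H) - H = 5)
d = -64/7 (d = -8 + 2*((7 + 5)/(-14 - 7)) = -8 + 2*(12/(-21)) = -8 + 2*(12*(-1/21)) = -8 + 2*(-4/7) = -8 - 8/7 = -64/7 ≈ -9.1429)
d + 14*11 = -64/7 + 14*11 = -64/7 + 154 = 1014/7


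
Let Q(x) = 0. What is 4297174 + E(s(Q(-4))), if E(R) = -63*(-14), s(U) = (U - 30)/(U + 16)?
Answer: 4298056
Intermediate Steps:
s(U) = (-30 + U)/(16 + U)
E(R) = 882
4297174 + E(s(Q(-4))) = 4297174 + 882 = 4298056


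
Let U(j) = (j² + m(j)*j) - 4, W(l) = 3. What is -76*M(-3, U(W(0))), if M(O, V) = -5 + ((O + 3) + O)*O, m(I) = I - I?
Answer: -304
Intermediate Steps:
m(I) = 0
U(j) = -4 + j² (U(j) = (j² + 0*j) - 4 = (j² + 0) - 4 = j² - 4 = -4 + j²)
M(O, V) = -5 + O*(3 + 2*O) (M(O, V) = -5 + ((3 + O) + O)*O = -5 + (3 + 2*O)*O = -5 + O*(3 + 2*O))
-76*M(-3, U(W(0))) = -76*(-5 + 2*(-3)² + 3*(-3)) = -76*(-5 + 2*9 - 9) = -76*(-5 + 18 - 9) = -76*4 = -304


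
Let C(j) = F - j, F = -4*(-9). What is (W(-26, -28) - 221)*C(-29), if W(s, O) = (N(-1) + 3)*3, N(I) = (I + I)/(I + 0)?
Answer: -13390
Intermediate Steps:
F = 36
C(j) = 36 - j
N(I) = 2 (N(I) = (2*I)/I = 2)
W(s, O) = 15 (W(s, O) = (2 + 3)*3 = 5*3 = 15)
(W(-26, -28) - 221)*C(-29) = (15 - 221)*(36 - 1*(-29)) = -206*(36 + 29) = -206*65 = -13390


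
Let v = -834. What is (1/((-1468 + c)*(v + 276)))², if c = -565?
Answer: 1/1286895123396 ≈ 7.7706e-13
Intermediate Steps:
(1/((-1468 + c)*(v + 276)))² = (1/((-1468 - 565)*(-834 + 276)))² = (1/(-2033*(-558)))² = (1/1134414)² = 1/1286895123396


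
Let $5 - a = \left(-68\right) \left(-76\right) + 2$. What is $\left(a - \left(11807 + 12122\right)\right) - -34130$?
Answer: $5036$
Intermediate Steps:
$a = -5165$ ($a = 5 - \left(\left(-68\right) \left(-76\right) + 2\right) = 5 - \left(5168 + 2\right) = 5 - 5170 = -5165$)
$\left(a - \left(11807 + 12122\right)\right) - -34130 = \left(-5165 - \left(11807 + 12122\right)\right) - -34130 = \left(-5165 - 23929\right) + 34130 = -29094 + 34130 = 5036$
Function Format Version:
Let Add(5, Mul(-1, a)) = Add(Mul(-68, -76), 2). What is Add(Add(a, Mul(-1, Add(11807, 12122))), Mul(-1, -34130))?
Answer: 5036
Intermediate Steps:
a = -5165 (a = Add(5, Mul(-1, Add(Mul(-68, -76), 2))) = Add(5, Mul(-1, Add(5168, 2))) = Add(5, Mul(-1, 5170)) = Add(5, -5170) = -5165)
Add(Add(a, Mul(-1, Add(11807, 12122))), Mul(-1, -34130)) = Add(Add(-5165, Mul(-1, Add(11807, 12122))), Mul(-1, -34130)) = Add(Add(-5165, Mul(-1, 23929)), 34130) = Add(Add(-5165, -23929), 34130) = Add(-29094, 34130) = 5036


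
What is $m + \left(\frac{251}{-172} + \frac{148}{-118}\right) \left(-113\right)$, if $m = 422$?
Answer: $\frac{7394137}{10148} \approx 728.63$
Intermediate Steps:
$m + \left(\frac{251}{-172} + \frac{148}{-118}\right) \left(-113\right) = 422 + \left(\frac{251}{-172} + \frac{148}{-118}\right) \left(-113\right) = 422 + \left(251 \left(- \frac{1}{172}\right) + 148 \left(- \frac{1}{118}\right)\right) \left(-113\right) = 422 + \left(- \frac{251}{172} - \frac{74}{59}\right) \left(-113\right) = 422 - - \frac{3111681}{10148} = 422 + \frac{3111681}{10148} = \frac{7394137}{10148}$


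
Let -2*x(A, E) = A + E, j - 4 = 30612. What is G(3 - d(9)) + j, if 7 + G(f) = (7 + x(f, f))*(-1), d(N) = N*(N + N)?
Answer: 30443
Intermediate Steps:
j = 30616 (j = 4 + 30612 = 30616)
x(A, E) = -A/2 - E/2 (x(A, E) = -(A + E)/2 = -A/2 - E/2)
d(N) = 2*N**2 (d(N) = N*(2*N) = 2*N**2)
G(f) = -14 + f (G(f) = -7 + (7 + (-f/2 - f/2))*(-1) = -7 + (7 - f)*(-1) = -7 + (-7 + f) = -14 + f)
G(3 - d(9)) + j = (-14 + (3 - 2*9**2)) + 30616 = (-14 + (3 - 2*81)) + 30616 = (-14 + (3 - 1*162)) + 30616 = (-14 + (3 - 162)) + 30616 = (-14 - 159) + 30616 = -173 + 30616 = 30443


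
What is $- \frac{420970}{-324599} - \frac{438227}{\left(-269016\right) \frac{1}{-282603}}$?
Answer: $- \frac{1218170039043703}{2646131048} \approx -4.6036 \cdot 10^{5}$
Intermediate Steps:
$- \frac{420970}{-324599} - \frac{438227}{\left(-269016\right) \frac{1}{-282603}} = \left(-420970\right) \left(- \frac{1}{324599}\right) - \frac{438227}{\left(-269016\right) \left(- \frac{1}{282603}\right)} = \frac{38270}{29509} - \frac{438227}{\frac{89672}{94201}} = \frac{38270}{29509} - \frac{41281421627}{89672} = - \frac{1218170039043703}{2646131048}$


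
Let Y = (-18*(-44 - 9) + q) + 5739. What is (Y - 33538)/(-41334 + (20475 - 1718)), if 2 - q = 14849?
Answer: 41692/22577 ≈ 1.8467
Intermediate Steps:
q = -14847 (q = 2 - 1*14849 = 2 - 14849 = -14847)
Y = -8154 (Y = (-18*(-44 - 9) - 14847) + 5739 = (-18*(-53) - 14847) + 5739 = (954 - 14847) + 5739 = -13893 + 5739 = -8154)
(Y - 33538)/(-41334 + (20475 - 1718)) = (-8154 - 33538)/(-41334 + (20475 - 1718)) = -41692/(-41334 + 18757) = -41692/(-22577) = -41692*(-1/22577) = 41692/22577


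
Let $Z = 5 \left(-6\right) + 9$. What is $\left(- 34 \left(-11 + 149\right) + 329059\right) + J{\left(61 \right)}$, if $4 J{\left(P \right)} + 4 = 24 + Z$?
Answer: $\frac{1297467}{4} \approx 3.2437 \cdot 10^{5}$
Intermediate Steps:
$Z = -21$ ($Z = -30 + 9 = -21$)
$J{\left(P \right)} = - \frac{1}{4}$ ($J{\left(P \right)} = -1 + \frac{24 - 21}{4} = -1 + \frac{1}{4} \cdot 3 = -1 + \frac{3}{4} = - \frac{1}{4}$)
$\left(- 34 \left(-11 + 149\right) + 329059\right) + J{\left(61 \right)} = \left(- 34 \left(-11 + 149\right) + 329059\right) - \frac{1}{4} = \left(\left(-34\right) 138 + 329059\right) - \frac{1}{4} = \left(-4692 + 329059\right) - \frac{1}{4} = 324367 - \frac{1}{4} = \frac{1297467}{4}$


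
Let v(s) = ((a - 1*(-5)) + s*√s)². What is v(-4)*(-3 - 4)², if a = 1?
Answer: -1372 - 4704*I ≈ -1372.0 - 4704.0*I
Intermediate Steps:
v(s) = (6 + s^(3/2))² (v(s) = ((1 - 1*(-5)) + s*√s)² = ((1 + 5) + s^(3/2))² = (6 + s^(3/2))²)
v(-4)*(-3 - 4)² = (6 + (-4)^(3/2))²*(-3 - 4)² = (6 - 8*I)²*(-7)² = (6 - 8*I)²*49 = 49*(6 - 8*I)²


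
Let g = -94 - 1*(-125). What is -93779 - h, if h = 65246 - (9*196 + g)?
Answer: -157230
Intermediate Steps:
g = 31 (g = -94 + 125 = 31)
h = 63451 (h = 65246 - (9*196 + 31) = 65246 - (1764 + 31) = 65246 - 1*1795 = 65246 - 1795 = 63451)
-93779 - h = -93779 - 1*63451 = -93779 - 63451 = -157230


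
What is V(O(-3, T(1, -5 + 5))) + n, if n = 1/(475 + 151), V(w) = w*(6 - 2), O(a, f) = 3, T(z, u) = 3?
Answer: 7513/626 ≈ 12.002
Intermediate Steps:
V(w) = 4*w (V(w) = w*4 = 4*w)
n = 1/626 ≈ 0.0015974
V(O(-3, T(1, -5 + 5))) + n = 4*3 + 1/626 = 12 + 1/626 = 7513/626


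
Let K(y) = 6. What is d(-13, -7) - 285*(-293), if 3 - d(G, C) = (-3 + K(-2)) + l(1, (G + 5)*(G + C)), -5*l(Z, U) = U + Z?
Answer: 417686/5 ≈ 83537.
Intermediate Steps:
l(Z, U) = -U/5 - Z/5 (l(Z, U) = -(U + Z)/5 = -U/5 - Z/5)
d(G, C) = ⅕ + (5 + G)*(C + G)/5 (d(G, C) = 3 - ((-3 + 6) + (-(G + 5)*(G + C)/5 - ⅕*1)) = 3 - (3 + (-(5 + G)*(C + G)/5 - ⅕)) = 3 - (3 + (-⅕ - (5 + G)*(C + G)/5)) = 3 - (14/5 - (5 + G)*(C + G)/5) = 3 + (-14/5 + (5 + G)*(C + G)/5) = ⅕ + (5 + G)*(C + G)/5)
d(-13, -7) - 285*(-293) = (⅕ - 7 - 13 + (⅕)*(-13)² + (⅕)*(-7)*(-13)) - 285*(-293) = (⅕ - 7 - 13 + (⅕)*169 + 91/5) + 83505 = (⅕ - 7 - 13 + 169/5 + 91/5) + 83505 = 161/5 + 83505 = 417686/5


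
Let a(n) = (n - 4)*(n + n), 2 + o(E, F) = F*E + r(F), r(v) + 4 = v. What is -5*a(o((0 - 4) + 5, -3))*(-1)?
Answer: 1920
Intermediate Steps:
r(v) = -4 + v
o(E, F) = -6 + F + E*F (o(E, F) = -2 + (F*E + (-4 + F)) = -2 + (E*F + (-4 + F)) = -2 + (-4 + F + E*F) = -6 + F + E*F)
a(n) = 2*n*(-4 + n) (a(n) = (-4 + n)*(2*n) = 2*n*(-4 + n))
-5*a(o((0 - 4) + 5, -3))*(-1) = -10*(-6 - 3 + ((0 - 4) + 5)*(-3))*(-4 + (-6 - 3 + ((0 - 4) + 5)*(-3)))*(-1) = -10*(-6 - 3 + (-4 + 5)*(-3))*(-4 + (-6 - 3 + (-4 + 5)*(-3)))*(-1) = -10*(-6 - 3 + 1*(-3))*(-4 + (-6 - 3 + 1*(-3)))*(-1) = -10*(-6 - 3 - 3)*(-4 + (-6 - 3 - 3))*(-1) = -10*(-12)*(-4 - 12)*(-1) = -10*(-12)*(-16)*(-1) = -5*384*(-1) = -1920*(-1) = 1920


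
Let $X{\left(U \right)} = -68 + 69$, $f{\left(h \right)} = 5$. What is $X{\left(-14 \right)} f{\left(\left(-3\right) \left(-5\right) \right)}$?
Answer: $5$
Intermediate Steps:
$X{\left(U \right)} = 1$
$X{\left(-14 \right)} f{\left(\left(-3\right) \left(-5\right) \right)} = 1 \cdot 5 = 5$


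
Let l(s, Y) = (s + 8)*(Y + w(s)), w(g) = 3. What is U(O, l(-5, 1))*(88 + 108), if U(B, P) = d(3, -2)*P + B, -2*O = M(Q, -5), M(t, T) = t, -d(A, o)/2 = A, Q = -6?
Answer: -13524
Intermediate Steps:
d(A, o) = -2*A
O = 3 (O = -½*(-6) = 3)
l(s, Y) = (3 + Y)*(8 + s) (l(s, Y) = (s + 8)*(Y + 3) = (8 + s)*(3 + Y) = (3 + Y)*(8 + s))
U(B, P) = B - 6*P (U(B, P) = (-2*3)*P + B = -6*P + B = B - 6*P)
U(O, l(-5, 1))*(88 + 108) = (3 - 6*(24 + 3*(-5) + 8*1 + 1*(-5)))*(88 + 108) = (3 - 6*(24 - 15 + 8 - 5))*196 = (3 - 6*12)*196 = (3 - 72)*196 = -69*196 = -13524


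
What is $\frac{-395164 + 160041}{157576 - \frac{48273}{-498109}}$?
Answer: $- \frac{117116882407}{78490072057} \approx -1.4921$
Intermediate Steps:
$\frac{-395164 + 160041}{157576 - \frac{48273}{-498109}} = - \frac{235123}{157576 - - \frac{48273}{498109}} = - \frac{235123}{157576 + \frac{48273}{498109}} = - \frac{235123}{\frac{78490072057}{498109}} = \left(-235123\right) \frac{498109}{78490072057} = - \frac{117116882407}{78490072057}$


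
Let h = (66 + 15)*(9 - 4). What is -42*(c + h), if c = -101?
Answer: -12768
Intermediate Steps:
h = 405 (h = 81*5 = 405)
-42*(c + h) = -42*(-101 + 405) = -42*304 = -12768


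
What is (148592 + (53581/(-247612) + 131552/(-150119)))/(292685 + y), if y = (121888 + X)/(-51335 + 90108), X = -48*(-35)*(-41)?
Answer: 71385126872278346883/140610578620064984588 ≈ 0.50768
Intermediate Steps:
X = -68880 (X = 1680*(-41) = -68880)
y = 53008/38773 (y = (121888 - 68880)/(-51335 + 90108) = 53008/38773 ≈ 1.3671)
(148592 + (53581/(-247612) + 131552/(-150119)))/(292685 + y) = (148592 + (53581/(-247612) + 131552/(-150119)))/(292685 + 53008/38773) = (148592 + (53581*(-1/247612) + 131552*(-1/150119)))/(11348328513/38773) = (148592 + (-53581/247612 - 131552/150119))*(38773/11348328513) = (148592 - 40617379963/37171265828)*(38773/11348328513) = (5523312114534213/37171265828)*(38773/11348328513) = 71385126872278346883/140610578620064984588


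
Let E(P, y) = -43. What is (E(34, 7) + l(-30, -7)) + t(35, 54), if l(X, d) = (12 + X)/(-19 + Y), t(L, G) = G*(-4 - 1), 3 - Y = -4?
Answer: -623/2 ≈ -311.50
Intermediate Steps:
Y = 7 (Y = 3 - 1*(-4) = 3 + 4 = 7)
t(L, G) = -5*G (t(L, G) = G*(-5) = -5*G)
l(X, d) = -1 - X/12 (l(X, d) = (12 + X)/(-19 + 7) = (12 + X)/(-12) = (12 + X)*(-1/12) = -1 - X/12)
(E(34, 7) + l(-30, -7)) + t(35, 54) = (-43 + (-1 - 1/12*(-30))) - 5*54 = (-43 + (-1 + 5/2)) - 270 = (-43 + 3/2) - 270 = -83/2 - 270 = -623/2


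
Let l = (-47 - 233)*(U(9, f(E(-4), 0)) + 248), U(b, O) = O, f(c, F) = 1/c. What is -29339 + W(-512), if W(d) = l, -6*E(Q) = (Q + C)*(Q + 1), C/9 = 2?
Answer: -98819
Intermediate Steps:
C = 18 (C = 9*2 = 18)
E(Q) = -(1 + Q)*(18 + Q)/6 (E(Q) = -(Q + 18)*(Q + 1)/6 = -(18 + Q)*(1 + Q)/6 = -(1 + Q)*(18 + Q)/6)
l = -69480 (l = (-47 - 233)*(1/(-3 - 19/6*(-4) - ⅙*(-4)²) + 248) = -280*(1/(-3 + 38/3 - ⅙*16) + 248) = -280*(1/(-3 + 38/3 - 8/3) + 248) = -280*(1/7 + 248) = -280*(⅐ + 248) = -280*1737/7 = -69480)
W(d) = -69480
-29339 + W(-512) = -29339 - 69480 = -98819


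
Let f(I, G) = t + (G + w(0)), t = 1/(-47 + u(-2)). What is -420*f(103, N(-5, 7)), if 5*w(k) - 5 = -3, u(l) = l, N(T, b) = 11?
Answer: -33456/7 ≈ -4779.4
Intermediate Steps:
w(k) = 2/5 (w(k) = 1 + (1/5)*(-3) = 1 - 3/5 = 2/5)
t = -1/49 (t = 1/(-47 - 2) = 1/(-49) = -1/49 ≈ -0.020408)
f(I, G) = 93/245 + G (f(I, G) = -1/49 + (G + 2/5) = -1/49 + (2/5 + G) = 93/245 + G)
-420*f(103, N(-5, 7)) = -420*(93/245 + 11) = -420*2788/245 = -33456/7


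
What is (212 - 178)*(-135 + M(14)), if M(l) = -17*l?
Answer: -12682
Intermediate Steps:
(212 - 178)*(-135 + M(14)) = (212 - 178)*(-135 - 17*14) = 34*(-135 - 238) = 34*(-373) = -12682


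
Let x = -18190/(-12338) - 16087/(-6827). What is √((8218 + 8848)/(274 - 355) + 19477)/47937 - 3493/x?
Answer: -147110360159/161332268 + √1560571/431433 ≈ -911.84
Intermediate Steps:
x = 161332268/42115763 (x = -18190*(-1/12338) - 16087*(-1/6827) = 9095/6169 + 16087/6827 = 161332268/42115763 ≈ 3.8307)
√((8218 + 8848)/(274 - 355) + 19477)/47937 - 3493/x = √((8218 + 8848)/(274 - 355) + 19477)/47937 - 3493/161332268/42115763 = √(17066/(-81) + 19477)*(1/47937) - 3493*42115763/161332268 = √(17066*(-1/81) + 19477)*(1/47937) - 147110360159/161332268 = √(-17066/81 + 19477)*(1/47937) - 147110360159/161332268 = √(1560571/81)*(1/47937) - 147110360159/161332268 = (√1560571/9)*(1/47937) - 147110360159/161332268 = √1560571/431433 - 147110360159/161332268 = -147110360159/161332268 + √1560571/431433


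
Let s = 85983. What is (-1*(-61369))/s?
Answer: 61369/85983 ≈ 0.71373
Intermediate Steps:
(-1*(-61369))/s = -1*(-61369)/85983 = 61369*(1/85983) = 61369/85983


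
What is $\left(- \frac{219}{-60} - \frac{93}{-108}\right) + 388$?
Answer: $\frac{17663}{45} \approx 392.51$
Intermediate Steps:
$\left(- \frac{219}{-60} - \frac{93}{-108}\right) + 388 = \left(\left(-219\right) \left(- \frac{1}{60}\right) - - \frac{31}{36}\right) + 388 = \left(\frac{73}{20} + \frac{31}{36}\right) + 388 = \frac{203}{45} + 388 = \frac{17663}{45}$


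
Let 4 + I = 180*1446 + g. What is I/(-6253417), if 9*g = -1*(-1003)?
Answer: -2343487/56280753 ≈ -0.041639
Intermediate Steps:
g = 1003/9 (g = (-1*(-1003))/9 = (1/9)*1003 = 1003/9 ≈ 111.44)
I = 2343487/9 (I = -4 + (180*1446 + 1003/9) = -4 + (260280 + 1003/9) = -4 + 2343523/9 = 2343487/9 ≈ 2.6039e+5)
I/(-6253417) = (2343487/9)/(-6253417) = (2343487/9)*(-1/6253417) = -2343487/56280753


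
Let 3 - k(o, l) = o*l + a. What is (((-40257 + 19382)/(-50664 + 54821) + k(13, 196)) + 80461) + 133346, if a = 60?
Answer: 877945839/4157 ≈ 2.1120e+5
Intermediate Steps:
k(o, l) = -57 - l*o (k(o, l) = 3 - (o*l + 60) = 3 - (l*o + 60) = 3 - (60 + l*o) = 3 + (-60 - l*o) = -57 - l*o)
(((-40257 + 19382)/(-50664 + 54821) + k(13, 196)) + 80461) + 133346 = (((-40257 + 19382)/(-50664 + 54821) + (-57 - 1*196*13)) + 80461) + 133346 = ((-20875/4157 + (-57 - 2548)) + 80461) + 133346 = ((-20875*1/4157 - 2605) + 80461) + 133346 = ((-20875/4157 - 2605) + 80461) + 133346 = (-10849860/4157 + 80461) + 133346 = 323626517/4157 + 133346 = 877945839/4157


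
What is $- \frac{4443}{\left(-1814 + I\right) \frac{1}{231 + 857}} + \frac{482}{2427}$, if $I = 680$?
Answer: $\frac{651812542}{152901} \approx 4263.0$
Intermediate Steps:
$- \frac{4443}{\left(-1814 + I\right) \frac{1}{231 + 857}} + \frac{482}{2427} = - \frac{4443}{\left(-1814 + 680\right) \frac{1}{231 + 857}} + \frac{482}{2427} = - \frac{4443}{\left(-1134\right) \frac{1}{1088}} + 482 \cdot \frac{1}{2427} = - \frac{4443}{\left(-1134\right) \frac{1}{1088}} + \frac{482}{2427} = - \frac{4443}{- \frac{567}{544}} + \frac{482}{2427} = \left(-4443\right) \left(- \frac{544}{567}\right) + \frac{482}{2427} = \frac{805664}{189} + \frac{482}{2427} = \frac{651812542}{152901}$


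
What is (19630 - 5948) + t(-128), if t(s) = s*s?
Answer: 30066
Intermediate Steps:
t(s) = s**2
(19630 - 5948) + t(-128) = (19630 - 5948) + (-128)**2 = 13682 + 16384 = 30066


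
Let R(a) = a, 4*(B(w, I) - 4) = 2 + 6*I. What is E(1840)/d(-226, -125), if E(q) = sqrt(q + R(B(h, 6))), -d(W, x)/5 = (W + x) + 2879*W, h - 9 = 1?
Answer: sqrt(7414)/6510050 ≈ 1.3226e-5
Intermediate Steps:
h = 10 (h = 9 + 1 = 10)
B(w, I) = 9/2 + 3*I/2 (B(w, I) = 4 + (2 + 6*I)/4 = 4 + (1/2 + 3*I/2) = 9/2 + 3*I/2)
d(W, x) = -14400*W - 5*x (d(W, x) = -5*((W + x) + 2879*W) = -5*(x + 2880*W) = -14400*W - 5*x)
E(q) = sqrt(27/2 + q) (E(q) = sqrt(q + (9/2 + (3/2)*6)) = sqrt(q + (9/2 + 9)) = sqrt(q + 27/2) = sqrt(27/2 + q))
E(1840)/d(-226, -125) = (sqrt(54 + 4*1840)/2)/(-14400*(-226) - 5*(-125)) = (sqrt(54 + 7360)/2)/(3254400 + 625) = (sqrt(7414)/2)/3255025 = (sqrt(7414)/2)*(1/3255025) = sqrt(7414)/6510050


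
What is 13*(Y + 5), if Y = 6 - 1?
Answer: 130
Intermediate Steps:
Y = 5
13*(Y + 5) = 13*(5 + 5) = 13*10 = 130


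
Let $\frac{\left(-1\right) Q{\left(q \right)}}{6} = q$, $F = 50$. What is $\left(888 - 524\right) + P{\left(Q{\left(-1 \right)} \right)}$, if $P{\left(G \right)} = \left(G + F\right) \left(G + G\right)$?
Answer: $1036$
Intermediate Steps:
$Q{\left(q \right)} = - 6 q$
$P{\left(G \right)} = 2 G \left(50 + G\right)$ ($P{\left(G \right)} = \left(G + 50\right) \left(G + G\right) = \left(50 + G\right) 2 G = 2 G \left(50 + G\right)$)
$\left(888 - 524\right) + P{\left(Q{\left(-1 \right)} \right)} = \left(888 - 524\right) + 2 \left(\left(-6\right) \left(-1\right)\right) \left(50 - -6\right) = 364 + 2 \cdot 6 \left(50 + 6\right) = 364 + 2 \cdot 6 \cdot 56 = 364 + 672 = 1036$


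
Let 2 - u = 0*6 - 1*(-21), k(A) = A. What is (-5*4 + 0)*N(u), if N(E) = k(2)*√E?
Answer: -40*I*√19 ≈ -174.36*I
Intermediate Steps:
u = -19 (u = 2 - (0*6 - 1*(-21)) = 2 - (0 + 21) = 2 - 1*21 = 2 - 21 = -19)
N(E) = 2*√E
(-5*4 + 0)*N(u) = (-5*4 + 0)*(2*√(-19)) = (-20 + 0)*(2*(I*√19)) = -40*I*√19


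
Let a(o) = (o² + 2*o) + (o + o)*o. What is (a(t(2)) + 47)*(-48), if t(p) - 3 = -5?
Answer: -2640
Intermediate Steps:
t(p) = -2 (t(p) = 3 - 5 = -2)
a(o) = 2*o + 3*o² (a(o) = (o² + 2*o) + (2*o)*o = (o² + 2*o) + 2*o² = 2*o + 3*o²)
(a(t(2)) + 47)*(-48) = (-2*(2 + 3*(-2)) + 47)*(-48) = (-2*(2 - 6) + 47)*(-48) = (-2*(-4) + 47)*(-48) = (8 + 47)*(-48) = 55*(-48) = -2640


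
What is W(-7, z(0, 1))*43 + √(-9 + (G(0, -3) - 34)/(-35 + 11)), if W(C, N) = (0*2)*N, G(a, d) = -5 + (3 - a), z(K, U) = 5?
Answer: I*√30/2 ≈ 2.7386*I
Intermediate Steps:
G(a, d) = -2 - a
W(C, N) = 0 (W(C, N) = 0*N = 0)
W(-7, z(0, 1))*43 + √(-9 + (G(0, -3) - 34)/(-35 + 11)) = 0*43 + √(-9 + ((-2 - 1*0) - 34)/(-35 + 11)) = 0 + √(-9 + ((-2 + 0) - 34)/(-24)) = 0 + √(-9 + (-2 - 34)*(-1/24)) = 0 + √(-9 - 36*(-1/24)) = 0 + √(-9 + 3/2) = 0 + √(-15/2) = 0 + I*√30/2 = I*√30/2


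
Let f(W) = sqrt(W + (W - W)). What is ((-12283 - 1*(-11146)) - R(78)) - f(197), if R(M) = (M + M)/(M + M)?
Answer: -1138 - sqrt(197) ≈ -1152.0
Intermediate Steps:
R(M) = 1 (R(M) = (2*M)/((2*M)) = (2*M)*(1/(2*M)) = 1)
f(W) = sqrt(W) (f(W) = sqrt(W + 0) = sqrt(W))
((-12283 - 1*(-11146)) - R(78)) - f(197) = ((-12283 - 1*(-11146)) - 1*1) - sqrt(197) = ((-12283 + 11146) - 1) - sqrt(197) = (-1137 - 1) - sqrt(197) = -1138 - sqrt(197)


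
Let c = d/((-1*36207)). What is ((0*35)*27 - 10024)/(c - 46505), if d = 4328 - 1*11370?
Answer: 362938968/1683799493 ≈ 0.21555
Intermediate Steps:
d = -7042 (d = 4328 - 11370 = -7042)
c = 7042/36207 (c = -7042/((-1*36207)) = -7042/(-36207) = -7042*(-1/36207) = 7042/36207 ≈ 0.19449)
((0*35)*27 - 10024)/(c - 46505) = ((0*35)*27 - 10024)/(7042/36207 - 46505) = (0*27 - 10024)/(-1683799493/36207) = (0 - 10024)*(-36207/1683799493) = -10024*(-36207/1683799493) = 362938968/1683799493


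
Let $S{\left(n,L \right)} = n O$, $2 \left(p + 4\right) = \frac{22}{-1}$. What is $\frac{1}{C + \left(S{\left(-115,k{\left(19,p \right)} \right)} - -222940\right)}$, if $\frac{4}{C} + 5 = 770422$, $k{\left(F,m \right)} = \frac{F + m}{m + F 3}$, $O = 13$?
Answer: $\frac{770417}{170604992569} \approx 4.5158 \cdot 10^{-6}$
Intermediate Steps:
$p = -15$ ($p = -4 + \frac{22 \frac{1}{-1}}{2} = -4 + \frac{22 \left(-1\right)}{2} = -4 + \frac{1}{2} \left(-22\right) = -4 - 11 = -15$)
$k{\left(F,m \right)} = \frac{F + m}{m + 3 F}$
$C = \frac{4}{770417}$ ($C = \frac{4}{-5 + 770422} = \frac{4}{770417} \approx 5.192 \cdot 10^{-6}$)
$S{\left(n,L \right)} = 13 n$ ($S{\left(n,L \right)} = n 13 = 13 n$)
$\frac{1}{C + \left(S{\left(-115,k{\left(19,p \right)} \right)} - -222940\right)} = \frac{1}{\frac{4}{770417} + \left(13 \left(-115\right) - -222940\right)} = \frac{1}{\frac{4}{770417} + \left(-1495 + 222940\right)} = \frac{1}{\frac{4}{770417} + 221445} = \frac{1}{\frac{170604992569}{770417}} = \frac{770417}{170604992569}$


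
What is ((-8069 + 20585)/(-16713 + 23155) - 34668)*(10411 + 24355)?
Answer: -3881949657420/3221 ≈ -1.2052e+9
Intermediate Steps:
((-8069 + 20585)/(-16713 + 23155) - 34668)*(10411 + 24355) = (12516/6442 - 34668)*34766 = (12516*(1/6442) - 34668)*34766 = (6258/3221 - 34668)*34766 = -111659370/3221*34766 = -3881949657420/3221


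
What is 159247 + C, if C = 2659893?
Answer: 2819140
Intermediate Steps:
159247 + C = 159247 + 2659893 = 2819140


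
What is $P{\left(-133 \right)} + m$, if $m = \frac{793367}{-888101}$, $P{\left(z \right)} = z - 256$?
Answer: $- \frac{346264656}{888101} \approx -389.89$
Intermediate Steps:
$P{\left(z \right)} = -256 + z$
$m = - \frac{793367}{888101}$ ($m = 793367 \left(- \frac{1}{888101}\right) = - \frac{793367}{888101} \approx -0.89333$)
$P{\left(-133 \right)} + m = \left(-256 - 133\right) - \frac{793367}{888101} = -389 - \frac{793367}{888101} = - \frac{346264656}{888101}$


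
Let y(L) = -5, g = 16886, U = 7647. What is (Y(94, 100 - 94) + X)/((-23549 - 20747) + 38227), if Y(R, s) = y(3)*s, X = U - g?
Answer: 9269/6069 ≈ 1.5273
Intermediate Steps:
X = -9239 (X = 7647 - 1*16886 = 7647 - 16886 = -9239)
Y(R, s) = -5*s
(Y(94, 100 - 94) + X)/((-23549 - 20747) + 38227) = (-5*(100 - 94) - 9239)/((-23549 - 20747) + 38227) = (-5*6 - 9239)/(-44296 + 38227) = (-30 - 9239)/(-6069) = -9269*(-1/6069) = 9269/6069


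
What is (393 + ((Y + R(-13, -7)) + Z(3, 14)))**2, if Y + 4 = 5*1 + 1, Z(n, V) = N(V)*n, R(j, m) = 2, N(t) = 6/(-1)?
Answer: 143641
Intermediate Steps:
N(t) = -6 (N(t) = 6*(-1) = -6)
Z(n, V) = -6*n
Y = 2 (Y = -4 + (5*1 + 1) = -4 + (5 + 1) = -4 + 6 = 2)
(393 + ((Y + R(-13, -7)) + Z(3, 14)))**2 = (393 + ((2 + 2) - 6*3))**2 = (393 + (4 - 18))**2 = (393 - 14)**2 = 379**2 = 143641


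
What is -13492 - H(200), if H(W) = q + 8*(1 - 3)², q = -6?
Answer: -13518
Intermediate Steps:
H(W) = 26 (H(W) = -6 + 8*(1 - 3)² = -6 + 8*(-2)² = -6 + 8*4 = -6 + 32 = 26)
-13492 - H(200) = -13492 - 1*26 = -13492 - 26 = -13518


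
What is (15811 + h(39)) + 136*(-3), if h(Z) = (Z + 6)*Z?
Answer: 17158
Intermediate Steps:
h(Z) = Z*(6 + Z) (h(Z) = (6 + Z)*Z = Z*(6 + Z))
(15811 + h(39)) + 136*(-3) = (15811 + 39*(6 + 39)) + 136*(-3) = (15811 + 39*45) - 408 = (15811 + 1755) - 408 = 17566 - 408 = 17158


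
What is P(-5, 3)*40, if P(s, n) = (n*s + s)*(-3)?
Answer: 2400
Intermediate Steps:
P(s, n) = -3*s - 3*n*s (P(s, n) = (s + n*s)*(-3) = -3*s - 3*n*s)
P(-5, 3)*40 = -3*(-5)*(1 + 3)*40 = -3*(-5)*4*40 = 60*40 = 2400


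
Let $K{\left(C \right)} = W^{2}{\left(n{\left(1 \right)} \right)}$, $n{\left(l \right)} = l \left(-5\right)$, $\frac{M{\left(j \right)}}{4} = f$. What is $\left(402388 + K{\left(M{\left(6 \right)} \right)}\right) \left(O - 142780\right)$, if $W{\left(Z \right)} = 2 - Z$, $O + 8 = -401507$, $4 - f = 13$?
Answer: $-219044446915$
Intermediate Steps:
$f = -9$ ($f = 4 - 13 = -9$)
$M{\left(j \right)} = -36$ ($M{\left(j \right)} = 4 \left(-9\right) = -36$)
$O = -401515$ ($O = -8 - 401507 = -401515$)
$n{\left(l \right)} = - 5 l$
$K{\left(C \right)} = 49$ ($K{\left(C \right)} = \left(2 - \left(-5\right) 1\right)^{2} = \left(2 - -5\right)^{2} = \left(2 + 5\right)^{2} = 7^{2} = 49$)
$\left(402388 + K{\left(M{\left(6 \right)} \right)}\right) \left(O - 142780\right) = \left(402388 + 49\right) \left(-401515 - 142780\right) = 402437 \left(-544295\right) = -219044446915$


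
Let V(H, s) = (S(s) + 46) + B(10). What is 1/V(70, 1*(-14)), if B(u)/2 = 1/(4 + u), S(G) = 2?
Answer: 7/337 ≈ 0.020772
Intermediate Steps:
B(u) = 2/(4 + u)
V(H, s) = 337/7 (V(H, s) = (2 + 46) + 2/(4 + 10) = 48 + 2/14 = 48 + 2*(1/14) = 48 + ⅐ = 337/7)
1/V(70, 1*(-14)) = 1/(337/7) = 7/337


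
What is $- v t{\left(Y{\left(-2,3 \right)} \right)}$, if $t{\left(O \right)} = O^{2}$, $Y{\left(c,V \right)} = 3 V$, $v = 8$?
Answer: $-648$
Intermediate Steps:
$- v t{\left(Y{\left(-2,3 \right)} \right)} = \left(-1\right) 8 \left(3 \cdot 3\right)^{2} = - 8 \cdot 9^{2} = \left(-8\right) 81 = -648$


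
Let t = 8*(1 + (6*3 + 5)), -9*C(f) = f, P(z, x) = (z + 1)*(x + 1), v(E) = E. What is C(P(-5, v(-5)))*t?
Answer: -1024/3 ≈ -341.33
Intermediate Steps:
P(z, x) = (1 + x)*(1 + z) (P(z, x) = (1 + z)*(1 + x) = (1 + x)*(1 + z))
C(f) = -f/9
t = 192 (t = 8*(1 + (18 + 5)) = 8*(1 + 23) = 8*24 = 192)
C(P(-5, v(-5)))*t = -(1 - 5 - 5 - 5*(-5))/9*192 = -(1 - 5 - 5 + 25)/9*192 = -1/9*16*192 = -16/9*192 = -1024/3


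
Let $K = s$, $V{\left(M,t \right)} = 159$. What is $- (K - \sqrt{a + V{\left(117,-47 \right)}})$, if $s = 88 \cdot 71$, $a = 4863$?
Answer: $-6248 + 9 \sqrt{62} \approx -6177.1$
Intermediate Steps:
$s = 6248$
$K = 6248$
$- (K - \sqrt{a + V{\left(117,-47 \right)}}) = - (6248 - \sqrt{4863 + 159}) = - (6248 - \sqrt{5022}) = - (6248 - 9 \sqrt{62}) = -6248 + 9 \sqrt{62}$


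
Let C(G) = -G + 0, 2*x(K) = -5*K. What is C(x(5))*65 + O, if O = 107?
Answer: 1839/2 ≈ 919.50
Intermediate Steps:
x(K) = -5*K/2 (x(K) = (-5*K)/2 = -5*K/2)
C(G) = -G
C(x(5))*65 + O = -(-5)*5/2*65 + 107 = -1*(-25/2)*65 + 107 = (25/2)*65 + 107 = 1625/2 + 107 = 1839/2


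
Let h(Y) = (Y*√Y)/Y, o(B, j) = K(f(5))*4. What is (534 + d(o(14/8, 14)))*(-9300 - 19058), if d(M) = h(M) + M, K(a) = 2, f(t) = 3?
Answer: -15370036 - 56716*√2 ≈ -1.5450e+7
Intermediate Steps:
o(B, j) = 8 (o(B, j) = 2*4 = 8)
h(Y) = √Y (h(Y) = Y^(3/2)/Y = √Y)
d(M) = M + √M (d(M) = √M + M = M + √M)
(534 + d(o(14/8, 14)))*(-9300 - 19058) = (534 + (8 + √8))*(-9300 - 19058) = (534 + (8 + 2*√2))*(-28358) = (542 + 2*√2)*(-28358) = -15370036 - 56716*√2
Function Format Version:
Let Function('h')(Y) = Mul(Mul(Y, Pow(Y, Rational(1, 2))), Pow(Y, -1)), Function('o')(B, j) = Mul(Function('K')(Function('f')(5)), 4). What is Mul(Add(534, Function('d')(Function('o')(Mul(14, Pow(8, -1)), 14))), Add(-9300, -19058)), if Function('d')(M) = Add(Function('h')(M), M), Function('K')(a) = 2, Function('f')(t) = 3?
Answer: Add(-15370036, Mul(-56716, Pow(2, Rational(1, 2)))) ≈ -1.5450e+7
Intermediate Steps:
Function('o')(B, j) = 8 (Function('o')(B, j) = Mul(2, 4) = 8)
Function('h')(Y) = Pow(Y, Rational(1, 2)) (Function('h')(Y) = Mul(Pow(Y, Rational(3, 2)), Pow(Y, -1)) = Pow(Y, Rational(1, 2)))
Function('d')(M) = Add(M, Pow(M, Rational(1, 2))) (Function('d')(M) = Add(Pow(M, Rational(1, 2)), M) = Add(M, Pow(M, Rational(1, 2))))
Mul(Add(534, Function('d')(Function('o')(Mul(14, Pow(8, -1)), 14))), Add(-9300, -19058)) = Mul(Add(534, Add(8, Pow(8, Rational(1, 2)))), Add(-9300, -19058)) = Mul(Add(534, Add(8, Mul(2, Pow(2, Rational(1, 2))))), -28358) = Mul(Add(542, Mul(2, Pow(2, Rational(1, 2)))), -28358) = Add(-15370036, Mul(-56716, Pow(2, Rational(1, 2))))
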